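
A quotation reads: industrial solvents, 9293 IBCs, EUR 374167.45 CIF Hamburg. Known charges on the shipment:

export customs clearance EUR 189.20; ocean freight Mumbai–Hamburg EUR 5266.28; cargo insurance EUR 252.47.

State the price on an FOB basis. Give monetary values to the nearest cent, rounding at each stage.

FOB price: EUR 368648.70

Not relevant to the conversion: export clearance — on the seller under both CIF and FOB; already in the CIF price and stays in the FOB price.
From CIF to FOB, the seller no longer bears: freight, insurance.
FOB price = 374167.45 − 5266.28 − 252.47 = 368648.70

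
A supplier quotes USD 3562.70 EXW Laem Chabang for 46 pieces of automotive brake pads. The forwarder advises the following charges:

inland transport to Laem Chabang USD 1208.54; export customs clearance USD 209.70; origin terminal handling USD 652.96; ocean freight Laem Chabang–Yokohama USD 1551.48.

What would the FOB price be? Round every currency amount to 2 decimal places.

FOB price: USD 5633.90

Not relevant to the conversion: freight — on the buyer under both terms; not part of either seller's price.
From EXW to FOB, the seller additionally bears: inland to port, export clearance, origin terminal.
FOB price = 3562.70 + 1208.54 + 209.70 + 652.96 = 5633.90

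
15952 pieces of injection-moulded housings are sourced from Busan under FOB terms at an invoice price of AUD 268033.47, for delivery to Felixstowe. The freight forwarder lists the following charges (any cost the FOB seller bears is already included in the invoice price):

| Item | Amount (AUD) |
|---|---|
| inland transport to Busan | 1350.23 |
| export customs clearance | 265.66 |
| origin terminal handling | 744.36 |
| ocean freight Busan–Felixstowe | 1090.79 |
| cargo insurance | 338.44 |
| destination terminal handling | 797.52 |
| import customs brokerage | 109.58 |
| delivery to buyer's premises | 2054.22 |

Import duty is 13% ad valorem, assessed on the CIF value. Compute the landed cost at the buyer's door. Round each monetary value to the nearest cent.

FOB: the seller bears costs until goods are on board at the origin port; the buyer bears freight, insurance and all costs thereafter.
Already in the invoice (seller's account under FOB): inland to port, export clearance, origin terminal — exclude.
CIF value = FOB price + freight + insurance = 268033.47 + 1090.79 + 338.44 = 269462.70
Import duty = 269462.70 × 13% = 35030.15
Buyer bears: freight 1090.79 + insurance 338.44 + destination terminal 797.52 + brokerage 109.58 + delivery 2054.22 + duty 35030.15 = 39420.70
Landed cost = invoice 268033.47 + 39420.70 = 307454.17

Total landed cost: AUD 307454.17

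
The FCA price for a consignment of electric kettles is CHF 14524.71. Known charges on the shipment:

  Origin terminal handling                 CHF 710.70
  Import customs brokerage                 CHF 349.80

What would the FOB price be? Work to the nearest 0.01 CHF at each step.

FOB price: CHF 15235.41

Not relevant to the conversion: brokerage — on the buyer under both terms; not part of either seller's price.
From FCA to FOB, the seller additionally bears: origin terminal.
FOB price = 14524.71 + 710.70 = 15235.41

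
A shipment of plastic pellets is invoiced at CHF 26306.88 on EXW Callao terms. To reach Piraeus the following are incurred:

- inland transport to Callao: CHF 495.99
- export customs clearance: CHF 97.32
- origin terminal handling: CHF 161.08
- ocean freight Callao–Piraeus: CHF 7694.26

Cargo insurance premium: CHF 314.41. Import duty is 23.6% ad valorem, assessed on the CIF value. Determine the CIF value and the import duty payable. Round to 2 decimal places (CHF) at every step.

CIF = EXW price + pre-shipment costs + freight + insurance
CIF = 26306.88 + 495.99 + 97.32 + 161.08 + 7694.26 + 314.41 = 35069.94
Import duty = 35069.94 × 23.6% = 8276.51

CIF value: CHF 35069.94; import duty: CHF 8276.51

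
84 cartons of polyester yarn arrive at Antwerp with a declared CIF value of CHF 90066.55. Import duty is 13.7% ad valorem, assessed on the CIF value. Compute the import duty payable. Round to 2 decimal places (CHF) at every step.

Import duty: CHF 12339.12

Import duty = 90066.55 × 13.7% = 12339.12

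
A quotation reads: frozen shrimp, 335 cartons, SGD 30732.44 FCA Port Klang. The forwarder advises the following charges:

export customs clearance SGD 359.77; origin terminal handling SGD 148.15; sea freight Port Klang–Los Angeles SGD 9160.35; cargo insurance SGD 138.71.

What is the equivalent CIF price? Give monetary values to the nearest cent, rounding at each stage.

Not relevant to the conversion: export clearance — on the seller under both FCA and CIF; already in the FCA price and stays in the CIF price.
From FCA to CIF, the seller additionally bears: origin terminal, freight, insurance.
CIF price = 30732.44 + 148.15 + 9160.35 + 138.71 = 40179.65

CIF price: SGD 40179.65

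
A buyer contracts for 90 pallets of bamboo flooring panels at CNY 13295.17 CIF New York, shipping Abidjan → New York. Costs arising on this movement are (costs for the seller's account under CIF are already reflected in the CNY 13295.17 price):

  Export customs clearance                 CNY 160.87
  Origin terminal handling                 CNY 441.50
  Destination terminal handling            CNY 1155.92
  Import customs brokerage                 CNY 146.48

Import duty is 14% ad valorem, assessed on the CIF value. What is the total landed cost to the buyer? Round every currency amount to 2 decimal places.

CIF: the seller pays costs through ocean freight and marine insurance to the destination port.
Already in the invoice (seller's account under CIF): export clearance, origin terminal — exclude.
The CIF price already equals the CIF value: 13295.17
Import duty = 13295.17 × 14% = 1861.32
Buyer bears: destination terminal 1155.92 + brokerage 146.48 + duty 1861.32 = 3163.72
Landed cost = invoice 13295.17 + 3163.72 = 16458.89

Total landed cost: CNY 16458.89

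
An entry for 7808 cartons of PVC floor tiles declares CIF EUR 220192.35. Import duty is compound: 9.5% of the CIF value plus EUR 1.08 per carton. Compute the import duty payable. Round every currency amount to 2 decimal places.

Import duty: EUR 29350.91

Ad valorem component: 220192.35 × 9.5% = 20918.27
Specific component: 7808 × 1.08 = 8432.64
Import duty = 20918.27 + 8432.64 = 29350.91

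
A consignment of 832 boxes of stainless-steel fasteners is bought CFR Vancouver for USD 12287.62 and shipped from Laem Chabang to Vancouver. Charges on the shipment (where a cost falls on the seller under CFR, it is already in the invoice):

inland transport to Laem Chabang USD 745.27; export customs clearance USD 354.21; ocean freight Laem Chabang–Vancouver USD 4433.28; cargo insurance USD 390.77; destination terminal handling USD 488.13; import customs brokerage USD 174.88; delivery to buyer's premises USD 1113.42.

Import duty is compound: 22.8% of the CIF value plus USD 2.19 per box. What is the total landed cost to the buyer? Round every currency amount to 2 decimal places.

CFR: the seller pays costs through ocean freight to the destination port, but not insurance.
Already in the invoice (seller's account under CFR): inland to port, export clearance, freight — exclude.
CIF value = CFR price + insurance = 12287.62 + 390.77 = 12678.39
Ad valorem component: 12678.39 × 22.8% = 2890.67
Specific component: 832 × 2.19 = 1822.08
Import duty = 2890.67 + 1822.08 = 4712.75
Buyer bears: insurance 390.77 + destination terminal 488.13 + brokerage 174.88 + delivery 1113.42 + duty 4712.75 = 6879.95
Landed cost = invoice 12287.62 + 6879.95 = 19167.57

Total landed cost: USD 19167.57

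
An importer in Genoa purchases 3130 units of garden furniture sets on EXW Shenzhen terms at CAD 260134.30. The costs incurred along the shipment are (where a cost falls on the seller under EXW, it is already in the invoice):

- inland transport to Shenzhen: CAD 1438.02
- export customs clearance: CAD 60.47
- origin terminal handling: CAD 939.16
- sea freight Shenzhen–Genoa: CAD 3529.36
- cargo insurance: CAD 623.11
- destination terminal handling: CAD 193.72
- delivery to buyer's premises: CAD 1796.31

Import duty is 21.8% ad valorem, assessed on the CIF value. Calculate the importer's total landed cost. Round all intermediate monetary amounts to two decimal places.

Total landed cost: CAD 326860.37

EXW: the seller makes goods available at their premises; the buyer bears all onward costs.
CIF value = EXW price + inland to port + export clearance + origin terminal + freight + insurance = 260134.30 + 1438.02 + 60.47 + 939.16 + 3529.36 + 623.11 = 266724.42
Import duty = 266724.42 × 21.8% = 58145.92
Buyer bears: inland to port 1438.02 + export clearance 60.47 + origin terminal 939.16 + freight 3529.36 + insurance 623.11 + destination terminal 193.72 + delivery 1796.31 + duty 58145.92 = 66726.07
Landed cost = invoice 260134.30 + 66726.07 = 326860.37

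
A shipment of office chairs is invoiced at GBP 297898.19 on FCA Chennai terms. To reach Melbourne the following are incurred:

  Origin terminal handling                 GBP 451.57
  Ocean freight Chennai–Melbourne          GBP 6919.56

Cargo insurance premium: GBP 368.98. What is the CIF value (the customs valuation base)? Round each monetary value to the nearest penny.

CIF = FCA price + pre-shipment costs + freight + insurance
CIF = 297898.19 + 451.57 + 6919.56 + 368.98 = 305638.30

CIF value: GBP 305638.30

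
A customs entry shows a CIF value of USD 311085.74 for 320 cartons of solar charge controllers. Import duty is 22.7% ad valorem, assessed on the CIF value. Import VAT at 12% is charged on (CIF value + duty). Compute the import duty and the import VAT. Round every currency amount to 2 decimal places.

Import duty = 311085.74 × 22.7% = 70616.46
VAT base = CIF + duty = 311085.74 + 70616.46 = 381702.20
Import VAT = 381702.20 × 12% = 45804.26

Import duty: USD 70616.46; import VAT: USD 45804.26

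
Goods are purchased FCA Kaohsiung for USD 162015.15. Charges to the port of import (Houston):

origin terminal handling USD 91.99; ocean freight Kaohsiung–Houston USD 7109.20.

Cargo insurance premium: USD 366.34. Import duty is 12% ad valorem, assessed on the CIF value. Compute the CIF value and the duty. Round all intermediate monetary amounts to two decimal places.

CIF = FCA price + pre-shipment costs + freight + insurance
CIF = 162015.15 + 91.99 + 7109.20 + 366.34 = 169582.68
Import duty = 169582.68 × 12% = 20349.92

CIF value: USD 169582.68; import duty: USD 20349.92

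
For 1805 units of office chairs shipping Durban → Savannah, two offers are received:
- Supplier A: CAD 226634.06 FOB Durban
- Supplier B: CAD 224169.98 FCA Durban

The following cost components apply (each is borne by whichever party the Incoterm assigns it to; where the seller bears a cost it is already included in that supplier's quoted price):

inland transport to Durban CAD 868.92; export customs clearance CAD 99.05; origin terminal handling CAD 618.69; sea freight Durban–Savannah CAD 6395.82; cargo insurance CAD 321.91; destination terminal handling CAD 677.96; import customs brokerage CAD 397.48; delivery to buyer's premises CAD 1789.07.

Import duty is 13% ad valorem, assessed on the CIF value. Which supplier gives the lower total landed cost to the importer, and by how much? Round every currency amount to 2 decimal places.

Supplier A (FOB):
CIF value = FOB price + freight + insurance = 226634.06 + 6395.82 + 321.91 = 233351.79
Import duty = 233351.79 × 13% = 30335.73
Buyer bears (A): 6395.82 + 321.91 + 677.96 + 397.48 + 1789.07 = 9582.24
Landed cost (A) = invoice 226634.06 + 9582.24 + duty 30335.73 = 266552.03
Supplier B (FCA):
CIF value = FCA price + origin terminal + freight + insurance = 224169.98 + 618.69 + 6395.82 + 321.91 = 231506.40
Import duty = 231506.40 × 13% = 30095.83
Buyer bears (B): 618.69 + 6395.82 + 321.91 + 677.96 + 397.48 + 1789.07 = 10200.93
Landed cost (B) = invoice 224169.98 + 10200.93 + duty 30095.83 = 264466.74
Difference = |266552.03 − 264466.74| = 2085.29

Supplier B is cheaper by CAD 2085.29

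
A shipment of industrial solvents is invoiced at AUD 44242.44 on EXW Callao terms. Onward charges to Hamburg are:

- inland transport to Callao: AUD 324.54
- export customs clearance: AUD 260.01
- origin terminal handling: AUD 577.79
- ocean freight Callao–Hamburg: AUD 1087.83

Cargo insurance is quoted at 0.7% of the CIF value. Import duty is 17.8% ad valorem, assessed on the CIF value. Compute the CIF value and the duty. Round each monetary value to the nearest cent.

CIF value: AUD 46820.35; import duty: AUD 8334.02

Let C be the CIF value. C = EXW price + pre-shipment costs + freight + 0.7% × C
C − 0.7% × C = 44242.44 + 324.54 + 260.01 + 577.79 + 1087.83
0.993 × C = 46492.61
C = 46492.61 / 0.993 = 46820.35
Insurance premium = 0.7% × 46820.35 = 327.74
Import duty = 46820.35 × 17.8% = 8334.02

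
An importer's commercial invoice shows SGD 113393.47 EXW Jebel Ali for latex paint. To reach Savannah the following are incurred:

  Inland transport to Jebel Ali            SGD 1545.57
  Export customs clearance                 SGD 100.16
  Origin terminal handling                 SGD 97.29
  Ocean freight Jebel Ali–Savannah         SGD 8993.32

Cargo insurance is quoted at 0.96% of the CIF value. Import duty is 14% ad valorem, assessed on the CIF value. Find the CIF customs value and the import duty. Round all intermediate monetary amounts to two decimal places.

CIF value: SGD 125333.01; import duty: SGD 17546.62

Let C be the CIF value. C = EXW price + pre-shipment costs + freight + 0.96% × C
C − 0.96% × C = 113393.47 + 1545.57 + 100.16 + 97.29 + 8993.32
0.9904 × C = 124129.81
C = 124129.81 / 0.9904 = 125333.01
Insurance premium = 0.96% × 125333.01 = 1203.20
Import duty = 125333.01 × 14% = 17546.62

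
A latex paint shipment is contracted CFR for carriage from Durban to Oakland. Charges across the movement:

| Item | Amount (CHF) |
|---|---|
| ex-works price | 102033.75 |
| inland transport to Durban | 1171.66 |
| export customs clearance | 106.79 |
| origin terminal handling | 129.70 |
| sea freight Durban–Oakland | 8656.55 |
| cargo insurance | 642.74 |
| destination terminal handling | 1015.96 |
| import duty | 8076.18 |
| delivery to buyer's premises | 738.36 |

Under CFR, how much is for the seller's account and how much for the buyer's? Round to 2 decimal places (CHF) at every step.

CFR: the seller pays costs through ocean freight to the destination port, but not insurance.
Seller's account: goods 102033.75 + inland to port 1171.66 + export clearance 106.79 + origin terminal 129.70 + freight 8656.55 = 112098.45
Buyer's account: insurance 642.74 + destination terminal 1015.96 + duty 8076.18 + delivery 738.36 = 10473.24

Seller: CHF 112098.45; buyer: CHF 10473.24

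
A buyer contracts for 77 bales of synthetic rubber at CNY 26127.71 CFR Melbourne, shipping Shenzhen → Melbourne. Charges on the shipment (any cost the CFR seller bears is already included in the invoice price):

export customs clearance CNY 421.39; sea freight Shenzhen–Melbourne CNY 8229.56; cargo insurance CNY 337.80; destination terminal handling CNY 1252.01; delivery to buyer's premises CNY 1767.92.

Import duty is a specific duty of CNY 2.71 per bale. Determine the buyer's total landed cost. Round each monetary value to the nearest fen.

CFR: the seller pays costs through ocean freight to the destination port, but not insurance.
Already in the invoice (seller's account under CFR): export clearance, freight — exclude.
CIF value = CFR price + insurance = 26127.71 + 337.80 = 26465.51
Import duty = 77 × 2.71 = 208.67
Buyer bears: insurance 337.80 + destination terminal 1252.01 + delivery 1767.92 + duty 208.67 = 3566.40
Landed cost = invoice 26127.71 + 3566.40 = 29694.11

Total landed cost: CNY 29694.11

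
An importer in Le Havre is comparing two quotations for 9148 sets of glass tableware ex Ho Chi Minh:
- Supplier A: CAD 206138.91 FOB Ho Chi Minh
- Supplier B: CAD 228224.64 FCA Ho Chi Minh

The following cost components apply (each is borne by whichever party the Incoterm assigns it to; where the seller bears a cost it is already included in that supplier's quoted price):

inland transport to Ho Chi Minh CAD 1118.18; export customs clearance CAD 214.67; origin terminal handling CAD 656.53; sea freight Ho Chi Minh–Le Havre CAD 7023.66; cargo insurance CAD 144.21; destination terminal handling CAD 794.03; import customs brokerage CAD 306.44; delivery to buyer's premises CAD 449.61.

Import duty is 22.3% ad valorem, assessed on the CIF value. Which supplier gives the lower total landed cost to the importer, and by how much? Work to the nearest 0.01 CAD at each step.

Supplier A (FOB):
CIF value = FOB price + freight + insurance = 206138.91 + 7023.66 + 144.21 = 213306.78
Import duty = 213306.78 × 22.3% = 47567.41
Buyer bears (A): 7023.66 + 144.21 + 794.03 + 306.44 + 449.61 = 8717.95
Landed cost (A) = invoice 206138.91 + 8717.95 + duty 47567.41 = 262424.27
Supplier B (FCA):
CIF value = FCA price + origin terminal + freight + insurance = 228224.64 + 656.53 + 7023.66 + 144.21 = 236049.04
Import duty = 236049.04 × 22.3% = 52638.94
Buyer bears (B): 656.53 + 7023.66 + 144.21 + 794.03 + 306.44 + 449.61 = 9374.48
Landed cost (B) = invoice 228224.64 + 9374.48 + duty 52638.94 = 290238.06
Difference = |262424.27 − 290238.06| = 27813.79

Supplier A is cheaper by CAD 27813.79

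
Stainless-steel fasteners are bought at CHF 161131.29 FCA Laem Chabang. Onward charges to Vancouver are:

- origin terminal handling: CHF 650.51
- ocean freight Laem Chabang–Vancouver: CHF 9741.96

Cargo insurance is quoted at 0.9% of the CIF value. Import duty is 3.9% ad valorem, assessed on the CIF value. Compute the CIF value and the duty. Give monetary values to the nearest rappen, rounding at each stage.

Let C be the CIF value. C = FCA price + pre-shipment costs + freight + 0.9% × C
C − 0.9% × C = 161131.29 + 650.51 + 9741.96
0.991 × C = 171523.76
C = 171523.76 / 0.991 = 173081.49
Insurance premium = 0.9% × 173081.49 = 1557.73
Import duty = 173081.49 × 3.9% = 6750.18

CIF value: CHF 173081.49; import duty: CHF 6750.18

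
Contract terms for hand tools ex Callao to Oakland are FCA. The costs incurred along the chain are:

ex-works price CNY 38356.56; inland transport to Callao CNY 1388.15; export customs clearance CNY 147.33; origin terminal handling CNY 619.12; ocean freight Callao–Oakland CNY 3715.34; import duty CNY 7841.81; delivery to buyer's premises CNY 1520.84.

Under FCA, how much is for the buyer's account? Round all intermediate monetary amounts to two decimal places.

Buyer's account: CNY 13697.11

FCA: the seller delivers export-cleared goods to the carrier; the buyer bears costs from that point.
Seller's account: goods 38356.56 + inland to port 1388.15 + export clearance 147.33 = 39892.04
Buyer's account: origin terminal 619.12 + freight 3715.34 + duty 7841.81 + delivery 1520.84 = 13697.11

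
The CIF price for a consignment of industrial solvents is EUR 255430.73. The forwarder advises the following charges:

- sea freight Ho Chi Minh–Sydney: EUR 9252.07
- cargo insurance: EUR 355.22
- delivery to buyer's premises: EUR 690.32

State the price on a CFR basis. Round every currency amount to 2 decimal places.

Not relevant to the conversion: freight — on the seller under both CIF and CFR; already in the CIF price and stays in the CFR price. delivery — on the buyer under both terms; not part of either seller's price.
From CIF to CFR, the seller no longer bears: insurance.
CFR price = 255430.73 − 355.22 = 255075.51

CFR price: EUR 255075.51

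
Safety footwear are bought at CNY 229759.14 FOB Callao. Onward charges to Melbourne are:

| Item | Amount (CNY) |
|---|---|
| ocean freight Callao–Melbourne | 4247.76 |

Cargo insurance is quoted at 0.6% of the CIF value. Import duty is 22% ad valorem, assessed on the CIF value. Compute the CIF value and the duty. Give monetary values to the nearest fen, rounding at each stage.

Let C be the CIF value. C = FOB price + freight + 0.6% × C
C − 0.6% × C = 229759.14 + 4247.76
0.994 × C = 234006.90
C = 234006.90 / 0.994 = 235419.42
Insurance premium = 0.6% × 235419.42 = 1412.52
Import duty = 235419.42 × 22% = 51792.27

CIF value: CNY 235419.42; import duty: CNY 51792.27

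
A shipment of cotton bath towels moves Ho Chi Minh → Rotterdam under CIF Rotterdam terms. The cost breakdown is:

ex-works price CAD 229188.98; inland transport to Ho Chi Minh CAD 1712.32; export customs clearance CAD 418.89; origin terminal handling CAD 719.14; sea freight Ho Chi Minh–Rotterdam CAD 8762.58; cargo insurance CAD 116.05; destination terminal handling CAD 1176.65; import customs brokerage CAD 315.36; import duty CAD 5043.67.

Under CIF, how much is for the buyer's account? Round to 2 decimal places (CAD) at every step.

CIF: the seller pays costs through ocean freight and marine insurance to the destination port.
Seller's account: goods 229188.98 + inland to port 1712.32 + export clearance 418.89 + origin terminal 719.14 + freight 8762.58 + insurance 116.05 = 240917.96
Buyer's account: destination terminal 1176.65 + brokerage 315.36 + duty 5043.67 = 6535.68

Buyer's account: CAD 6535.68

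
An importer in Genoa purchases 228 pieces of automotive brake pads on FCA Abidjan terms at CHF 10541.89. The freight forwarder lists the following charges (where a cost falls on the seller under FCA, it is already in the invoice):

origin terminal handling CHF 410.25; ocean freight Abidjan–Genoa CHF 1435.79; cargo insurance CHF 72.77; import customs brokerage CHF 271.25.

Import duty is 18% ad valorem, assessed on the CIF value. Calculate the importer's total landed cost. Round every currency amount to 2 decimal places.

Total landed cost: CHF 14974.88

FCA: the seller delivers export-cleared goods to the carrier; the buyer bears costs from that point.
CIF value = FCA price + origin terminal + freight + insurance = 10541.89 + 410.25 + 1435.79 + 72.77 = 12460.70
Import duty = 12460.70 × 18% = 2242.93
Buyer bears: origin terminal 410.25 + freight 1435.79 + insurance 72.77 + brokerage 271.25 + duty 2242.93 = 4432.99
Landed cost = invoice 10541.89 + 4432.99 = 14974.88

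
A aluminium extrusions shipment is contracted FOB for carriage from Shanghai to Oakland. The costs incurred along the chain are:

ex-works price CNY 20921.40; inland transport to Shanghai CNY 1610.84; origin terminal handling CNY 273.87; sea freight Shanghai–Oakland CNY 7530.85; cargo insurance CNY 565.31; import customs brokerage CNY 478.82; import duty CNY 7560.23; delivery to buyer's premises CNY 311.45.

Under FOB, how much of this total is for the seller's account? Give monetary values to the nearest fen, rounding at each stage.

FOB: the seller bears costs until goods are on board at the origin port; the buyer bears freight, insurance and all costs thereafter.
Seller's account: goods 20921.40 + inland to port 1610.84 + origin terminal 273.87 = 22806.11
Buyer's account: freight 7530.85 + insurance 565.31 + brokerage 478.82 + duty 7560.23 + delivery 311.45 = 16446.66

Seller's account: CNY 22806.11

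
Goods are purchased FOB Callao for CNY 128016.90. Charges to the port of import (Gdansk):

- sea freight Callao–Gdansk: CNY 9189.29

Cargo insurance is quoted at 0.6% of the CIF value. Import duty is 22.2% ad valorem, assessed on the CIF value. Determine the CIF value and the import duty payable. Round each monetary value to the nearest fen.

CIF value: CNY 138034.40; import duty: CNY 30643.64

Let C be the CIF value. C = FOB price + freight + 0.6% × C
C − 0.6% × C = 128016.90 + 9189.29
0.994 × C = 137206.19
C = 137206.19 / 0.994 = 138034.40
Insurance premium = 0.6% × 138034.40 = 828.21
Import duty = 138034.40 × 22.2% = 30643.64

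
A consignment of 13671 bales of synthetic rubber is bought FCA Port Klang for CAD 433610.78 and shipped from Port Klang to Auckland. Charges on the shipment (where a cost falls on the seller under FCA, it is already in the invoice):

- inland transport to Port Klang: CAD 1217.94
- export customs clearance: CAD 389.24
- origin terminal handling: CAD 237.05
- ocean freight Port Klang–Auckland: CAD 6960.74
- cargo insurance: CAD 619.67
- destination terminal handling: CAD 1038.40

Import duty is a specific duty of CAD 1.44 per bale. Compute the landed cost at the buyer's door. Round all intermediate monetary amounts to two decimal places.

Total landed cost: CAD 462152.88

FCA: the seller delivers export-cleared goods to the carrier; the buyer bears costs from that point.
Already in the invoice (seller's account under FCA): inland to port, export clearance — exclude.
CIF value = FCA price + origin terminal + freight + insurance = 433610.78 + 237.05 + 6960.74 + 619.67 = 441428.24
Import duty = 13671 × 1.44 = 19686.24
Buyer bears: origin terminal 237.05 + freight 6960.74 + insurance 619.67 + destination terminal 1038.40 + duty 19686.24 = 28542.10
Landed cost = invoice 433610.78 + 28542.10 = 462152.88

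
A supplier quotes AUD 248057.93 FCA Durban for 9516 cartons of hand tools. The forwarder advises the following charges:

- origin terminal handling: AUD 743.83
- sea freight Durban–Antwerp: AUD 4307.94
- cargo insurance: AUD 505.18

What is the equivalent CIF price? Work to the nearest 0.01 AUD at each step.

CIF price: AUD 253614.88

From FCA to CIF, the seller additionally bears: origin terminal, freight, insurance.
CIF price = 248057.93 + 743.83 + 4307.94 + 505.18 = 253614.88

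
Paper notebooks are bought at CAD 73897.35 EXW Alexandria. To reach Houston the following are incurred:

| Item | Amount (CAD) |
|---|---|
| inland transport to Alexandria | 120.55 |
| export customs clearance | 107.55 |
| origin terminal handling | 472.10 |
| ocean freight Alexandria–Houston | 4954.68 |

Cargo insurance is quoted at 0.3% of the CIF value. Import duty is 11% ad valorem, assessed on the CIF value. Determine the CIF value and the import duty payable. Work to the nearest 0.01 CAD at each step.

CIF value: CAD 79791.60; import duty: CAD 8777.08

Let C be the CIF value. C = EXW price + pre-shipment costs + freight + 0.3% × C
C − 0.3% × C = 73897.35 + 120.55 + 107.55 + 472.10 + 4954.68
0.997 × C = 79552.23
C = 79552.23 / 0.997 = 79791.60
Insurance premium = 0.3% × 79791.60 = 239.37
Import duty = 79791.60 × 11% = 8777.08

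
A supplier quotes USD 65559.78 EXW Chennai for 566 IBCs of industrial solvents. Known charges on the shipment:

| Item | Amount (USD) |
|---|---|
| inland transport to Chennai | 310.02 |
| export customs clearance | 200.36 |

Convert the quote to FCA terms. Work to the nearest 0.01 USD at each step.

FCA price: USD 66070.16

From EXW to FCA, the seller additionally bears: inland to port, export clearance.
FCA price = 65559.78 + 310.02 + 200.36 = 66070.16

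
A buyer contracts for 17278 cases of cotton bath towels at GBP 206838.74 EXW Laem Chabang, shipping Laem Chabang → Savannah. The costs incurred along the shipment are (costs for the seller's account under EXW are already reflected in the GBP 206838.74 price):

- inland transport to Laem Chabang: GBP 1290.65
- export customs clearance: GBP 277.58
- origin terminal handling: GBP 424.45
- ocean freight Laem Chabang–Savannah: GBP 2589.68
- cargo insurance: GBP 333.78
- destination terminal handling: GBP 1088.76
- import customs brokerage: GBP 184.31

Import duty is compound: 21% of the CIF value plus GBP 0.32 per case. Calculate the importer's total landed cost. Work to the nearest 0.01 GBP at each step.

Total landed cost: GBP 263025.43

EXW: the seller makes goods available at their premises; the buyer bears all onward costs.
CIF value = EXW price + inland to port + export clearance + origin terminal + freight + insurance = 206838.74 + 1290.65 + 277.58 + 424.45 + 2589.68 + 333.78 = 211754.88
Ad valorem component: 211754.88 × 21% = 44468.52
Specific component: 17278 × 0.32 = 5528.96
Import duty = 44468.52 + 5528.96 = 49997.48
Buyer bears: inland to port 1290.65 + export clearance 277.58 + origin terminal 424.45 + freight 2589.68 + insurance 333.78 + destination terminal 1088.76 + brokerage 184.31 + duty 49997.48 = 56186.69
Landed cost = invoice 206838.74 + 56186.69 = 263025.43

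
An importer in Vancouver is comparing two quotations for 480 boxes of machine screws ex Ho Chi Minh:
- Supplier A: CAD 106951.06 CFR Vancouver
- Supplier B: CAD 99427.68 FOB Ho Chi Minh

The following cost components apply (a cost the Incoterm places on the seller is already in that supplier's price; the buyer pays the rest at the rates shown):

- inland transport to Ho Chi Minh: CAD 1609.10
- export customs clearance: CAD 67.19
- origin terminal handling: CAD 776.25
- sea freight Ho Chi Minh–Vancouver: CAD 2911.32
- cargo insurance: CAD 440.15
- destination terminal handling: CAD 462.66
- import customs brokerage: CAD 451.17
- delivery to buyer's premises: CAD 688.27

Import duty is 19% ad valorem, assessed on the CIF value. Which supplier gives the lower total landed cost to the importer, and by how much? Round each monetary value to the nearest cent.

Supplier A (CFR):
CIF value = CFR price + insurance = 106951.06 + 440.15 = 107391.21
Import duty = 107391.21 × 19% = 20404.33
Buyer bears (A): 440.15 + 462.66 + 451.17 + 688.27 = 2042.25
Landed cost (A) = invoice 106951.06 + 2042.25 + duty 20404.33 = 129397.64
Supplier B (FOB):
CIF value = FOB price + freight + insurance = 99427.68 + 2911.32 + 440.15 = 102779.15
Import duty = 102779.15 × 19% = 19528.04
Buyer bears (B): 2911.32 + 440.15 + 462.66 + 451.17 + 688.27 = 4953.57
Landed cost (B) = invoice 99427.68 + 4953.57 + duty 19528.04 = 123909.29
Difference = |129397.64 − 123909.29| = 5488.35

Supplier B is cheaper by CAD 5488.35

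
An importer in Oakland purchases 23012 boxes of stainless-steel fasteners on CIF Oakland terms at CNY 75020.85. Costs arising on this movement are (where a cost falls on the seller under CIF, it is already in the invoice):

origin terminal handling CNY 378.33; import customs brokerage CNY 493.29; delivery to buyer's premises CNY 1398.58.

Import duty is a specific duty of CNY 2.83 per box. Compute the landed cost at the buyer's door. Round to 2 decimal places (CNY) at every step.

CIF: the seller pays costs through ocean freight and marine insurance to the destination port.
Already in the invoice (seller's account under CIF): origin terminal — exclude.
The CIF price already equals the CIF value: 75020.85
Import duty = 23012 × 2.83 = 65123.96
Buyer bears: brokerage 493.29 + delivery 1398.58 + duty 65123.96 = 67015.83
Landed cost = invoice 75020.85 + 67015.83 = 142036.68

Total landed cost: CNY 142036.68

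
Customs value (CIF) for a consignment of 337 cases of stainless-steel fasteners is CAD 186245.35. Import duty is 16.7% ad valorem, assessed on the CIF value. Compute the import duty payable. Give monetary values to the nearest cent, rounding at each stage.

Import duty = 186245.35 × 16.7% = 31102.97

Import duty: CAD 31102.97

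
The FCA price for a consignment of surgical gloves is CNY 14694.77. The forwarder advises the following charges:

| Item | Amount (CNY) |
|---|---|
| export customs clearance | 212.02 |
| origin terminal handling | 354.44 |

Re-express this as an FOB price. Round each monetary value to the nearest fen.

Not relevant to the conversion: export clearance — on the seller under both FCA and FOB; already in the FCA price and stays in the FOB price.
From FCA to FOB, the seller additionally bears: origin terminal.
FOB price = 14694.77 + 354.44 = 15049.21

FOB price: CNY 15049.21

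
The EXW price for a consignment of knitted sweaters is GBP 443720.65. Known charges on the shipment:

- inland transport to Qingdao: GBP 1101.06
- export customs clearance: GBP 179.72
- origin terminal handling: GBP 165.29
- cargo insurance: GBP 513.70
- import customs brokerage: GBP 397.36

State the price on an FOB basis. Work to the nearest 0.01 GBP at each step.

Not relevant to the conversion: brokerage, insurance — on the buyer under both terms; not part of either seller's price.
From EXW to FOB, the seller additionally bears: inland to port, export clearance, origin terminal.
FOB price = 443720.65 + 1101.06 + 179.72 + 165.29 = 445166.72

FOB price: GBP 445166.72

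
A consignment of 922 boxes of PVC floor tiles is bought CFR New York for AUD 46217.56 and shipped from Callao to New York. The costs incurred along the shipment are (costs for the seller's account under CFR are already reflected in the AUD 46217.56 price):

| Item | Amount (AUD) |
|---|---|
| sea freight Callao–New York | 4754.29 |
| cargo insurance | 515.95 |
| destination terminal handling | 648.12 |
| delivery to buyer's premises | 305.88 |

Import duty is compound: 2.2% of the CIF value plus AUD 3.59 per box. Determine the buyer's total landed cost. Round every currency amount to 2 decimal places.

CFR: the seller pays costs through ocean freight to the destination port, but not insurance.
Already in the invoice (seller's account under CFR): freight — exclude.
CIF value = CFR price + insurance = 46217.56 + 515.95 = 46733.51
Ad valorem component: 46733.51 × 2.2% = 1028.14
Specific component: 922 × 3.59 = 3309.98
Import duty = 1028.14 + 3309.98 = 4338.12
Buyer bears: insurance 515.95 + destination terminal 648.12 + delivery 305.88 + duty 4338.12 = 5808.07
Landed cost = invoice 46217.56 + 5808.07 = 52025.63

Total landed cost: AUD 52025.63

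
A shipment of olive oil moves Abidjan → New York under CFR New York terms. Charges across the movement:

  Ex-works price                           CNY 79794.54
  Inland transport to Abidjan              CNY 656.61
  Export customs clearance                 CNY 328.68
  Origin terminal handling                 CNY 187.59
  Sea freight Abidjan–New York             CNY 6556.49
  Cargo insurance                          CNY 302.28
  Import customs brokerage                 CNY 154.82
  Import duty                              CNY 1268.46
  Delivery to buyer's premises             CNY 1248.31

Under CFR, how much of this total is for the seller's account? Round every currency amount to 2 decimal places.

Seller's account: CNY 87523.91

CFR: the seller pays costs through ocean freight to the destination port, but not insurance.
Seller's account: goods 79794.54 + inland to port 656.61 + export clearance 328.68 + origin terminal 187.59 + freight 6556.49 = 87523.91
Buyer's account: insurance 302.28 + brokerage 154.82 + duty 1268.46 + delivery 1248.31 = 2973.87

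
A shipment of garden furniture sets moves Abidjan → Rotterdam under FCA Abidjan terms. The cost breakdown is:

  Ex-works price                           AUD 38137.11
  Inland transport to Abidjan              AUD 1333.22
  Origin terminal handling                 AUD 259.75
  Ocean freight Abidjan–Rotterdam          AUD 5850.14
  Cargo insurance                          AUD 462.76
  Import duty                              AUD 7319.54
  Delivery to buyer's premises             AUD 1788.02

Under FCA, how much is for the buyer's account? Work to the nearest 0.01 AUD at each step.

FCA: the seller delivers export-cleared goods to the carrier; the buyer bears costs from that point.
Seller's account: goods 38137.11 + inland to port 1333.22 = 39470.33
Buyer's account: origin terminal 259.75 + freight 5850.14 + insurance 462.76 + duty 7319.54 + delivery 1788.02 = 15680.21

Buyer's account: AUD 15680.21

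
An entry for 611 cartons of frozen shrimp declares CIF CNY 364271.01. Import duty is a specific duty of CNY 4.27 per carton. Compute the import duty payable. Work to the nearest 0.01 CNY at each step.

Import duty: CNY 2608.97

Import duty = 611 × 4.27 = 2608.97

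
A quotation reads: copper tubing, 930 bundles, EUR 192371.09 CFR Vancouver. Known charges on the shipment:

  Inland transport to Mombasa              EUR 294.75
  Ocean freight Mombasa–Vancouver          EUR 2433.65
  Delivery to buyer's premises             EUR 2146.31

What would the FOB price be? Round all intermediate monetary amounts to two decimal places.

Not relevant to the conversion: inland to port — on the seller under both CFR and FOB; already in the CFR price and stays in the FOB price. delivery — on the buyer under both terms; not part of either seller's price.
From CFR to FOB, the seller no longer bears: freight.
FOB price = 192371.09 − 2433.65 = 189937.44

FOB price: EUR 189937.44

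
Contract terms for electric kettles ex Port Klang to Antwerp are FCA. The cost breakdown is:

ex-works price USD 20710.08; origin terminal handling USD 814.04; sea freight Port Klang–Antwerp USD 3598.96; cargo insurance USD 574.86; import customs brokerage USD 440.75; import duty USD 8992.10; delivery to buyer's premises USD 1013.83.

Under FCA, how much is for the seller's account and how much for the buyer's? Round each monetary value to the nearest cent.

FCA: the seller delivers export-cleared goods to the carrier; the buyer bears costs from that point.
Seller's account: goods 20710.08 = 20710.08
Buyer's account: origin terminal 814.04 + freight 3598.96 + insurance 574.86 + brokerage 440.75 + duty 8992.10 + delivery 1013.83 = 15434.54

Seller: USD 20710.08; buyer: USD 15434.54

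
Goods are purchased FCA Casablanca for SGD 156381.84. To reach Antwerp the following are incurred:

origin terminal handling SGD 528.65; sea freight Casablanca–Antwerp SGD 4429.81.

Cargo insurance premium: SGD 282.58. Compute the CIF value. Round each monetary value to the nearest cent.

CIF value: SGD 161622.88

CIF = FCA price + pre-shipment costs + freight + insurance
CIF = 156381.84 + 528.65 + 4429.81 + 282.58 = 161622.88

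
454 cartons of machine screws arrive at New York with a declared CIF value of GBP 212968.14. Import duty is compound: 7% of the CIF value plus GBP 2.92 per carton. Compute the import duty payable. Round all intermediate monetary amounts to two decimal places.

Ad valorem component: 212968.14 × 7% = 14907.77
Specific component: 454 × 2.92 = 1325.68
Import duty = 14907.77 + 1325.68 = 16233.45

Import duty: GBP 16233.45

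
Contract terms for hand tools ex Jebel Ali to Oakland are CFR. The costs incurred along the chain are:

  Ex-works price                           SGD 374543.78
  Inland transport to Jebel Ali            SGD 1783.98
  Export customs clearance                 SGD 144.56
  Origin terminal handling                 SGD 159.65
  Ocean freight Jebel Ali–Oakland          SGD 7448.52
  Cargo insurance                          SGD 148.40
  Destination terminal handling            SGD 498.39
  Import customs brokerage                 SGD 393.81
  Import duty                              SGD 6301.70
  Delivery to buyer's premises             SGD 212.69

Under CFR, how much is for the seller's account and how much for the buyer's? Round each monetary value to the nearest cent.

Seller: SGD 384080.49; buyer: SGD 7554.99

CFR: the seller pays costs through ocean freight to the destination port, but not insurance.
Seller's account: goods 374543.78 + inland to port 1783.98 + export clearance 144.56 + origin terminal 159.65 + freight 7448.52 = 384080.49
Buyer's account: insurance 148.40 + destination terminal 498.39 + brokerage 393.81 + duty 6301.70 + delivery 212.69 = 7554.99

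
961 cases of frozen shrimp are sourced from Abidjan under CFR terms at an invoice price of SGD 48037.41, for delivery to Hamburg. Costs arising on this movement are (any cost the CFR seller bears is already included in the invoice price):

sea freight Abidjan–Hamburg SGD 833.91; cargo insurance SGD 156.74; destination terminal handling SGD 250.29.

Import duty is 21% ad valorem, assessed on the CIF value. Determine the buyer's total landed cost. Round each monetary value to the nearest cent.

CFR: the seller pays costs through ocean freight to the destination port, but not insurance.
Already in the invoice (seller's account under CFR): freight — exclude.
CIF value = CFR price + insurance = 48037.41 + 156.74 = 48194.15
Import duty = 48194.15 × 21% = 10120.77
Buyer bears: insurance 156.74 + destination terminal 250.29 + duty 10120.77 = 10527.80
Landed cost = invoice 48037.41 + 10527.80 = 58565.21

Total landed cost: SGD 58565.21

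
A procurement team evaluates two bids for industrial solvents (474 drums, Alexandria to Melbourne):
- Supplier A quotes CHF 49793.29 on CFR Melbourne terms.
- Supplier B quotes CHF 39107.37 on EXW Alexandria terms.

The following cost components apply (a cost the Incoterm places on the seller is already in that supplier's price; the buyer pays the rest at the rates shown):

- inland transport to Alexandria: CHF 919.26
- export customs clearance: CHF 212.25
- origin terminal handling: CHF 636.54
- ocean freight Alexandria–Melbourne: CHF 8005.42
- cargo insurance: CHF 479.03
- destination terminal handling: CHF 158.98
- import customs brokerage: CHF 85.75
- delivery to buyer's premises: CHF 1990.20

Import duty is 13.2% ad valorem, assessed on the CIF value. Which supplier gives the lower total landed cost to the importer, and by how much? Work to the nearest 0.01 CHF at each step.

Supplier B is cheaper by CHF 1032.90

Supplier A (CFR):
CIF value = CFR price + insurance = 49793.29 + 479.03 = 50272.32
Import duty = 50272.32 × 13.2% = 6635.95
Buyer bears (A): 479.03 + 158.98 + 85.75 + 1990.20 = 2713.96
Landed cost (A) = invoice 49793.29 + 2713.96 + duty 6635.95 = 59143.20
Supplier B (EXW):
CIF value = EXW price + inland to port + export clearance + origin terminal + freight + insurance = 39107.37 + 919.26 + 212.25 + 636.54 + 8005.42 + 479.03 = 49359.87
Import duty = 49359.87 × 13.2% = 6515.50
Buyer bears (B): 919.26 + 212.25 + 636.54 + 8005.42 + 479.03 + 158.98 + 85.75 + 1990.20 = 12487.43
Landed cost (B) = invoice 39107.37 + 12487.43 + duty 6515.50 = 58110.30
Difference = |59143.20 − 58110.30| = 1032.90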